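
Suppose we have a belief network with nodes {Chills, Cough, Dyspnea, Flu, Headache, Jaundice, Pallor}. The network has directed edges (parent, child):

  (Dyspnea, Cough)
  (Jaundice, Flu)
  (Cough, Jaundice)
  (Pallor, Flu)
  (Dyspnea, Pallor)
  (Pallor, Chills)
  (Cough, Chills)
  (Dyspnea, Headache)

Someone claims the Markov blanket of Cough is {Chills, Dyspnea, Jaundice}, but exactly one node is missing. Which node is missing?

A node's Markov blanket = Pa ∪ Ch ∪ (parents of Ch other than the node itself).
Pa(Cough) = {Dyspnea}.
Ch(Cough) = {Chills, Jaundice}.
Other parents of Cough's children:
  Jaundice: —
  Chills: Pallor
MB(Cough) = {Chills, Dyspnea, Jaundice, Pallor}.
Comparing with the claimed set, Pallor is missing.

Pallor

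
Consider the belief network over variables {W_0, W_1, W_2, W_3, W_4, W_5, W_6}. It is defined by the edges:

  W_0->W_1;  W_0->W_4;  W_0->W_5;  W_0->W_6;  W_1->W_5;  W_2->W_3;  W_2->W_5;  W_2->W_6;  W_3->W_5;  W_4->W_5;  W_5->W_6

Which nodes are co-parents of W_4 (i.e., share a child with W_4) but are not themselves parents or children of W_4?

{W_1, W_2, W_3}

Children of W_4: W_5.
  W_5 also has parents W_0, W_1, W_2, W_3.
Excluding nodes already adjacent to W_4 (W_0, W_5), the co-parent-only contribution is {W_1, W_2, W_3}.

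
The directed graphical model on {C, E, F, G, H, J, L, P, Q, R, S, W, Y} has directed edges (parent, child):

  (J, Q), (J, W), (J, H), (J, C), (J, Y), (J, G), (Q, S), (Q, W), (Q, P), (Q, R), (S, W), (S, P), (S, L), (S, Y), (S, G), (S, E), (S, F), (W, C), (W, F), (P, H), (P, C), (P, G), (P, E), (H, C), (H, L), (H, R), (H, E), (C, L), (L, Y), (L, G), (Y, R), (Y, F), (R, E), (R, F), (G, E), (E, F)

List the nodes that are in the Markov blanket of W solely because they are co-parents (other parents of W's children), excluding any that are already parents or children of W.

Children of W: C, F.
  C's other parents are H, J, P.
  F also has parents E, R, S, Y.
Excluding nodes already adjacent to W (C, F, J, Q, S), the co-parent-only contribution is {E, H, P, R, Y}.

{E, H, P, R, Y}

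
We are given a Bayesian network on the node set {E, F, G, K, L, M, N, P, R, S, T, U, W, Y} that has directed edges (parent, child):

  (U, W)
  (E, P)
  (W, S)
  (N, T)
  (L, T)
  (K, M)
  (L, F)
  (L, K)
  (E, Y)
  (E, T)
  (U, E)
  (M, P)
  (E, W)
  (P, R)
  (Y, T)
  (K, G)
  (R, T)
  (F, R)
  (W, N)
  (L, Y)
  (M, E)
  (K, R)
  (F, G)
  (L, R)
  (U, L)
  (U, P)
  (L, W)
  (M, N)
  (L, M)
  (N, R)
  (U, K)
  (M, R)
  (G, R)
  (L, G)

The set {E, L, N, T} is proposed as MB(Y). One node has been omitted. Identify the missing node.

By definition, MB(Y) is built from Y's parents, Y's children, and the co-parents of Y.
Y's parents: E, L.
Children of Y: T.
Other parents of Y's children:
  parents(T) \ {Y} = {E, L, N, R}.
MB(Y) = {E, L, N, R, T}.
Comparing with the claimed set, R is missing.

R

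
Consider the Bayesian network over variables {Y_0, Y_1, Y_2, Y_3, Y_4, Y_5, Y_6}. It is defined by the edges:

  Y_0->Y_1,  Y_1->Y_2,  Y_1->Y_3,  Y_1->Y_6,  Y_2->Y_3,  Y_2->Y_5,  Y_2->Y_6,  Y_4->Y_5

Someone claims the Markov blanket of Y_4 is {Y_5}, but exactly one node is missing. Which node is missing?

Y_2

Pa(Y_4) = {}.
Ch(Y_4) = {Y_5}.
For each child, the remaining parents (spouses of Y_4):
  parents(Y_5) \ {Y_4} = {Y_2}.
MB(Y_4) = {Y_2, Y_5}.
Comparing with the claimed set, Y_2 is missing.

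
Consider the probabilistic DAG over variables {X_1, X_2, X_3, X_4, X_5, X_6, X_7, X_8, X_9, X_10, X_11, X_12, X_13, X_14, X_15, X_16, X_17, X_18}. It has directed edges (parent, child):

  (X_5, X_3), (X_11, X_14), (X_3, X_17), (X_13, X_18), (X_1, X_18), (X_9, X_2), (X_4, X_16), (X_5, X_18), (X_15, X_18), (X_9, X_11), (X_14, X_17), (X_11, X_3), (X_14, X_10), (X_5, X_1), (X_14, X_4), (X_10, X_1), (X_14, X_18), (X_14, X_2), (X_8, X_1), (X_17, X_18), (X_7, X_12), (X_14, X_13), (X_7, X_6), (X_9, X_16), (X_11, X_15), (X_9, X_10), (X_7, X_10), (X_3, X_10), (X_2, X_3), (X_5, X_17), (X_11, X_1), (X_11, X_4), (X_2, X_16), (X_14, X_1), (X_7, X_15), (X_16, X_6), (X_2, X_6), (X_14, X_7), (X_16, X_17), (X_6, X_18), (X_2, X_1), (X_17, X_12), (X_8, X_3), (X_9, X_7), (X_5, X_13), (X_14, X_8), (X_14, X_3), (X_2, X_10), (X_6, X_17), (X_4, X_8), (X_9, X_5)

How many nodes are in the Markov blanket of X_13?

7

By definition, MB(X_13) is built from X_13's parents, X_13's children, and the co-parents of X_13.
X_13's children: X_18.
Pa(X_13) = {X_5, X_14}.
Co-parents of X_13 (other parents of its children):
  X_18 also has parents X_1, X_5, X_6, X_14, X_15, X_17.
MB(X_13) = {X_1, X_5, X_6, X_14, X_15, X_17, X_18}, which has 7 nodes.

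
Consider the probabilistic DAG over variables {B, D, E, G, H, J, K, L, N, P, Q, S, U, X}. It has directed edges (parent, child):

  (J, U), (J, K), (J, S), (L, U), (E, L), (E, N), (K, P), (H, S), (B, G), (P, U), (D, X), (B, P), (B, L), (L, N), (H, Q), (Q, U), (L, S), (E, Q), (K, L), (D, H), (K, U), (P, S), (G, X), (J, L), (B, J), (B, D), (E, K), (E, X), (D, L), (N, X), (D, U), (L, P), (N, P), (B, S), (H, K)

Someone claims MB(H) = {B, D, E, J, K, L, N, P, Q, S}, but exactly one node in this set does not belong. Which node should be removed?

N

Children of H: K, Q, S.
Parents of H: D.
For each child, the remaining parents (spouses of H):
  parents(K) \ {H} = {E, J}.
  Q also has parent E.
  S also has parents B, J, L, P.
MB(H) = {B, D, E, J, K, L, P, Q, S}.
N is neither a parent, child, nor co-parent of H, so it does not belong.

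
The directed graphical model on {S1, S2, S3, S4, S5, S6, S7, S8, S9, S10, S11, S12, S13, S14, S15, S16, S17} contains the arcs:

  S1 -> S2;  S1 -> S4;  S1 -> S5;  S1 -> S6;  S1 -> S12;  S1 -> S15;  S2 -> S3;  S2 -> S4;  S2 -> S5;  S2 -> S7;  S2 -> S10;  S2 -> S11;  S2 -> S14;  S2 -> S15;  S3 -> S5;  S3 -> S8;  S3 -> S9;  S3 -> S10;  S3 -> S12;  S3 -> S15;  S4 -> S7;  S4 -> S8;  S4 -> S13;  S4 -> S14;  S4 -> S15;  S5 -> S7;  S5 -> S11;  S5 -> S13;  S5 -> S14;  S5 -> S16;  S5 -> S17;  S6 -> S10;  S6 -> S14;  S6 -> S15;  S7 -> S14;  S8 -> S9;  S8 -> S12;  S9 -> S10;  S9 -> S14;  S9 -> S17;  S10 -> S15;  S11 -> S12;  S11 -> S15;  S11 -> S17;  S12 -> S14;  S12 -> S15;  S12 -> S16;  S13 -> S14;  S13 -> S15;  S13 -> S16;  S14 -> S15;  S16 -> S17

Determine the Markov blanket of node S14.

Recall MB(v) = parents ∪ children ∪ spouses, where spouses are the other parents of v's children.
Parents of S14: S2, S4, S5, S6, S7, S9, S12, S13.
Ch(S14) = {S15}.
Other parents of S14's children:
  parents(S15) \ {S14} = {S1, S2, S3, S4, S6, S10, S11, S12, S13}.
So the Markov blanket of S14 is {S1, S2, S3, S4, S5, S6, S7, S9, S10, S11, S12, S13, S15}.

{S1, S2, S3, S4, S5, S6, S7, S9, S10, S11, S12, S13, S15}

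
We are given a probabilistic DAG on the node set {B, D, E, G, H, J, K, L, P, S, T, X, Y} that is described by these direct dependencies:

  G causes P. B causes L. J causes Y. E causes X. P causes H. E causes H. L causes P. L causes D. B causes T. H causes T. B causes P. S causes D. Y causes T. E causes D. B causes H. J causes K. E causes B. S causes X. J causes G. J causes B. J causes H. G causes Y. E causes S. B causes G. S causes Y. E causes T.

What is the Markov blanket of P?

P has child H.
Parents of P: B, G, L.
For each child, the remaining parents (spouses of P):
  H: B, E, J
So the Markov blanket of P is {B, E, G, H, J, L}.

{B, E, G, H, J, L}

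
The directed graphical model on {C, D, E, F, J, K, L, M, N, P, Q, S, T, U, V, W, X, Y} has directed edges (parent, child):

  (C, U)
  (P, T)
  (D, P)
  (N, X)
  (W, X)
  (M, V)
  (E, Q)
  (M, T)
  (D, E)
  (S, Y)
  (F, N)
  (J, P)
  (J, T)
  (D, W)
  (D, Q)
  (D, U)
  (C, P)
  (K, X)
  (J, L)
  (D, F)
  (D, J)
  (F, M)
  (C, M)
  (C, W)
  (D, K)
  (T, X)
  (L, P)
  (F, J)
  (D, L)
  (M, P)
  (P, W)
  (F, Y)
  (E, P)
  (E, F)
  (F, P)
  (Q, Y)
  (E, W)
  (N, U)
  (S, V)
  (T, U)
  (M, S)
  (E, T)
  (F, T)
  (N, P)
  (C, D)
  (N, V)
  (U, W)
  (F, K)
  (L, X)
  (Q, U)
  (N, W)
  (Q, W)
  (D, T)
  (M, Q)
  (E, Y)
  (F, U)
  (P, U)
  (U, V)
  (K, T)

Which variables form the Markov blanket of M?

Recall MB(v) = parents ∪ children ∪ spouses, where spouses are the other parents of v's children.
Parents of M: C, F.
M has children P, Q, S, T, V.
Other parents of M's children:
  P: C, D, E, F, J, L, N
  Q: D, E
  S: —
  T: D, E, F, J, K, P
  V: N, S, U
So the Markov blanket of M is {C, D, E, F, J, K, L, N, P, Q, S, T, U, V}.

{C, D, E, F, J, K, L, N, P, Q, S, T, U, V}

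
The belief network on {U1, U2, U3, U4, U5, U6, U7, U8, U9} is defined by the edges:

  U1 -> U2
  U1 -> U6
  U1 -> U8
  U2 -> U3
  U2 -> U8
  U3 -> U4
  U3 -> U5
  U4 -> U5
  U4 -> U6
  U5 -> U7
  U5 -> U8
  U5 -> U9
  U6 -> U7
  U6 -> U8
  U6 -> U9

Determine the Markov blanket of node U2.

{U1, U3, U5, U6, U8}

U2's children: U3, U8.
Pa(U2) = {U1}.
Parents of each child, excluding U2:
  U3: —
  U8: U1, U5, U6
MB(U2) = {U1, U3, U5, U6, U8}.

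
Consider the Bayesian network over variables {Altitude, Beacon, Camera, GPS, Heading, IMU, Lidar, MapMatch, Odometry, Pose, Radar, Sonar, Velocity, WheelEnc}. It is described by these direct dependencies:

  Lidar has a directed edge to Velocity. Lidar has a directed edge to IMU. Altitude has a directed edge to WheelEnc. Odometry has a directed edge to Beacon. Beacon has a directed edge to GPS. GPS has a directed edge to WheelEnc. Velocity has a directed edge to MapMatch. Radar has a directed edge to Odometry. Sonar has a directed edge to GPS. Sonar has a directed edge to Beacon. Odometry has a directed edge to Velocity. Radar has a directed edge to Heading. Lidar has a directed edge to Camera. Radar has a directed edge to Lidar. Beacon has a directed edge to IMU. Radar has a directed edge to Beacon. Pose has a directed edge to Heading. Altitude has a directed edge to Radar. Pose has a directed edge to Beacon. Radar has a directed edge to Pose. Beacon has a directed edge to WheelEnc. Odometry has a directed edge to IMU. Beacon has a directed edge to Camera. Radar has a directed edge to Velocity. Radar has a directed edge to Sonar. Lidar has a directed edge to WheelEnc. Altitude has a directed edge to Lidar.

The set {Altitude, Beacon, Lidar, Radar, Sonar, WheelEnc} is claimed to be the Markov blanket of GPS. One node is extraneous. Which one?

Radar

By definition, MB(GPS) is built from GPS's parents, GPS's children, and the co-parents of GPS.
Ch(GPS) = {WheelEnc}.
GPS's parents: Beacon, Sonar.
For each child, the remaining parents (spouses of GPS):
  WheelEnc's other parents are Altitude, Beacon, Lidar.
MB(GPS) = {Altitude, Beacon, Lidar, Sonar, WheelEnc}.
Radar is neither a parent, child, nor co-parent of GPS, so it does not belong.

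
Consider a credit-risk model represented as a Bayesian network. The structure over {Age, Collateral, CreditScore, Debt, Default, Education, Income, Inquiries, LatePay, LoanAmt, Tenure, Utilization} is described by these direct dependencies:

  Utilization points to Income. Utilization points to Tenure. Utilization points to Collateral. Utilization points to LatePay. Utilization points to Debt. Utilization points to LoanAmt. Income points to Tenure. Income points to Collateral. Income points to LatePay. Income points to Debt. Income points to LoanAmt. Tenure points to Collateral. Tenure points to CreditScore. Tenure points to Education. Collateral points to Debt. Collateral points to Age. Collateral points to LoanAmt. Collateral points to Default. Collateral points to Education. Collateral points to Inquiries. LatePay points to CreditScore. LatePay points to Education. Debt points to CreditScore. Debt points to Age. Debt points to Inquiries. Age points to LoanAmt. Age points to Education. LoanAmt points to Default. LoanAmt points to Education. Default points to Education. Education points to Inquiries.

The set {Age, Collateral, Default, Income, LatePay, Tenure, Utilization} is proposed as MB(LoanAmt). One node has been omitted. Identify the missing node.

A node's Markov blanket = Pa ∪ Ch ∪ (parents of Ch other than the node itself).
Pa(LoanAmt) = {Age, Collateral, Income, Utilization}.
LoanAmt's children: Default, Education.
For each child, the remaining parents (spouses of LoanAmt):
  Default also has parent Collateral.
  Education also has parents Age, Collateral, Default, LatePay, Tenure.
MB(LoanAmt) = {Age, Collateral, Default, Education, Income, LatePay, Tenure, Utilization}.
Comparing with the claimed set, Education is missing.

Education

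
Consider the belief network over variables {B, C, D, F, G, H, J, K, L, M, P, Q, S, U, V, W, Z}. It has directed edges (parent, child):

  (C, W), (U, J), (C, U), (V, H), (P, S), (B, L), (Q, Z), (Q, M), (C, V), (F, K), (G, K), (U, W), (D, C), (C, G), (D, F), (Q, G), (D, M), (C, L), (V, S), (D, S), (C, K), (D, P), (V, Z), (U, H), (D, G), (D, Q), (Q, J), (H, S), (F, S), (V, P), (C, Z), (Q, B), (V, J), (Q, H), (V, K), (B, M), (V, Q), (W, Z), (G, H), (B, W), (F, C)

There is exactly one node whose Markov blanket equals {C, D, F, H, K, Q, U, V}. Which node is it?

The target node must have every member of {C, D, F, H, K, Q, U, V} as a parent, child, or co-parent, and no others.
Parents of G: C, D, Q; children: H, K; co-parents: C, F, Q, U, V.
These exactly cover the given set, so the node is G.

G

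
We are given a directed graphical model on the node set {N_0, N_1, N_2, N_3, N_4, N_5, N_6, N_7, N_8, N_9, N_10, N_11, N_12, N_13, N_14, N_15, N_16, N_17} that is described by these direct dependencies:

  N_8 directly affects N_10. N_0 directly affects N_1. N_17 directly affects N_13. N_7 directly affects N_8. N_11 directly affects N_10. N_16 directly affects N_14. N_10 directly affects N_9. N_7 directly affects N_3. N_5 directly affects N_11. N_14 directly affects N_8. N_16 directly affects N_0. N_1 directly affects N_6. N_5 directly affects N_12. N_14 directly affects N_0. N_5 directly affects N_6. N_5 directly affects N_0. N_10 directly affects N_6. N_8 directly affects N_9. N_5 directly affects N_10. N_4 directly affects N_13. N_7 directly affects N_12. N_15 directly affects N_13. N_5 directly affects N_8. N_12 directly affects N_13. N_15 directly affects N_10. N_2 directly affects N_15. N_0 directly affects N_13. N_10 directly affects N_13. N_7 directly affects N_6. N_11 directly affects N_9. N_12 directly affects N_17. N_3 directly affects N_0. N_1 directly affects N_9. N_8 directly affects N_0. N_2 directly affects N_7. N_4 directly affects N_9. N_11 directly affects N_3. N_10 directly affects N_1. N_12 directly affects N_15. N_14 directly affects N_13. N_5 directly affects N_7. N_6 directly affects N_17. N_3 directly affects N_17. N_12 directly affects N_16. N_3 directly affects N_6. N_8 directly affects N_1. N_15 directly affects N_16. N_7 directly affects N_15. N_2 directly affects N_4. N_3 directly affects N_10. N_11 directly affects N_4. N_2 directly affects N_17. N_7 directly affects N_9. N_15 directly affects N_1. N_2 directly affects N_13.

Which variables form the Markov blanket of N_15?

{N_0, N_1, N_2, N_3, N_4, N_5, N_7, N_8, N_10, N_11, N_12, N_13, N_14, N_16, N_17}

Recall MB(v) = parents ∪ children ∪ spouses, where spouses are the other parents of v's children.
Pa(N_15) = {N_2, N_7, N_12}.
Children of N_15: N_1, N_10, N_13, N_16.
Parents of each child, excluding N_15:
  N_16's other parent is N_12.
  N_10's other parents are N_3, N_5, N_8, N_11.
  N_1 also has parents N_0, N_8, N_10.
  N_13's other parents are N_0, N_2, N_4, N_10, N_12, N_14, N_17.
Taking the union gives {N_0, N_1, N_2, N_3, N_4, N_5, N_7, N_8, N_10, N_11, N_12, N_13, N_14, N_16, N_17}.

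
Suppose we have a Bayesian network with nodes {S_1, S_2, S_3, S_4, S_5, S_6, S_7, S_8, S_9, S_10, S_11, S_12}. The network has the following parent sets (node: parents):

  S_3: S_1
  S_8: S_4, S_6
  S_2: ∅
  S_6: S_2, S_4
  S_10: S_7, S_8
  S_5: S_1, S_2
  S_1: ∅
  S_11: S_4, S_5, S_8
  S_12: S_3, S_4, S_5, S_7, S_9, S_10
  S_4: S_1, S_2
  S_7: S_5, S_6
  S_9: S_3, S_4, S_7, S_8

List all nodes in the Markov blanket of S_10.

{S_3, S_4, S_5, S_7, S_8, S_9, S_12}

S_10 has parents S_7, S_8.
S_10 has child S_12.
For each child, the remaining parents (spouses of S_10):
  S_12's other parents are S_3, S_4, S_5, S_7, S_9.
So the Markov blanket of S_10 is {S_3, S_4, S_5, S_7, S_8, S_9, S_12}.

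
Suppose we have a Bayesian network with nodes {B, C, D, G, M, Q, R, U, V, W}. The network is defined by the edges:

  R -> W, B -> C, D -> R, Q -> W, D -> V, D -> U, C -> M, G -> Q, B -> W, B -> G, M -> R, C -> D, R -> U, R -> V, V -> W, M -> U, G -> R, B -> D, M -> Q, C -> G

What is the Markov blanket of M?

{C, D, G, Q, R, U}

M's parents: C.
Ch(M) = {Q, R, U}.
For each child, the remaining parents (spouses of M):
  Q's other parent is G.
  R's other parents are D, G.
  U also has parents D, R.
MB(M) = {C, D, G, Q, R, U}.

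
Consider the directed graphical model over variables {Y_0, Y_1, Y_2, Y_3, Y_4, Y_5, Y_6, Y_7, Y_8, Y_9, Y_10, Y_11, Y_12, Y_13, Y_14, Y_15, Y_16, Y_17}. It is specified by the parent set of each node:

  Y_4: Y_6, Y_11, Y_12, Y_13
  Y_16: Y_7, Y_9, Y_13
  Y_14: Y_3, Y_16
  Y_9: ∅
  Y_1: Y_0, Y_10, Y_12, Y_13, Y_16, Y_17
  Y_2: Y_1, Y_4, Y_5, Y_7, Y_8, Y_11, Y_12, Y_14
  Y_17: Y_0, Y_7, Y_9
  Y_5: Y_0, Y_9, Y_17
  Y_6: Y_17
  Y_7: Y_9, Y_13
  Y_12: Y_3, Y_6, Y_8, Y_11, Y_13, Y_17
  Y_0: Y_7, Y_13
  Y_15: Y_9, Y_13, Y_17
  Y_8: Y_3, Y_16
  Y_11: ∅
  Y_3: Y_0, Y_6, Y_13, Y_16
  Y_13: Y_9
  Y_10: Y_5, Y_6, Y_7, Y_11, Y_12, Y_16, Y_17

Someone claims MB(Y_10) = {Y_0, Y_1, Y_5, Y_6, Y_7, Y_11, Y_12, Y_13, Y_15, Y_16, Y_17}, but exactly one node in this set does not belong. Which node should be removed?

Y_15

By definition, MB(Y_10) is built from Y_10's parents, Y_10's children, and the co-parents of Y_10.
Children of Y_10: Y_1.
Y_10's parents: Y_5, Y_6, Y_7, Y_11, Y_12, Y_16, Y_17.
Parents of each child, excluding Y_10:
  Y_1's other parents are Y_0, Y_12, Y_13, Y_16, Y_17.
MB(Y_10) = {Y_0, Y_1, Y_5, Y_6, Y_7, Y_11, Y_12, Y_13, Y_16, Y_17}.
Y_15 is neither a parent, child, nor co-parent of Y_10, so it does not belong.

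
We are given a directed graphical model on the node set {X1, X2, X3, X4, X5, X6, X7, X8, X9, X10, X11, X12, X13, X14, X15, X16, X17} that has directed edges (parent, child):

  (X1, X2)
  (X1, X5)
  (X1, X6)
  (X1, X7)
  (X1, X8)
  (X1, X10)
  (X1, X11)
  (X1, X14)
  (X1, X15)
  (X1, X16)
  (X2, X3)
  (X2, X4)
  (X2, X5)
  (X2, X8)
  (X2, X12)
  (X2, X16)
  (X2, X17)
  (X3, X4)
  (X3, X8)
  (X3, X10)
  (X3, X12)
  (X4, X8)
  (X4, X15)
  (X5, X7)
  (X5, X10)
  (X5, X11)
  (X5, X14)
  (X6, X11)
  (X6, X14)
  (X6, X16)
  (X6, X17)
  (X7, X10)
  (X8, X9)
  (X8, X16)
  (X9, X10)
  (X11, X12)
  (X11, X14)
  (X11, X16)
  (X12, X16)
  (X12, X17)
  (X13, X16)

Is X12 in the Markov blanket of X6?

X12 is a co-parent of X6: both are parents of X16, X17.
So X12 ∈ MB(X6).

Yes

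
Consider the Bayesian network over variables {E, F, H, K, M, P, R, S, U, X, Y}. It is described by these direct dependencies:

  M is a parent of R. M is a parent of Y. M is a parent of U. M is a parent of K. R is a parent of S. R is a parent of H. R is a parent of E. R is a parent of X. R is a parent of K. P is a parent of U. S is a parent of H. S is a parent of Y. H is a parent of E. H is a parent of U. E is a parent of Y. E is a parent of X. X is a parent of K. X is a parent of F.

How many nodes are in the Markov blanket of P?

Recall MB(v) = parents ∪ children ∪ spouses, where spouses are the other parents of v's children.
P has no parents.
Ch(P) = {U}.
Parents of each child, excluding P:
  U: H, M
MB(P) = {H, M, U}, which has 3 nodes.

3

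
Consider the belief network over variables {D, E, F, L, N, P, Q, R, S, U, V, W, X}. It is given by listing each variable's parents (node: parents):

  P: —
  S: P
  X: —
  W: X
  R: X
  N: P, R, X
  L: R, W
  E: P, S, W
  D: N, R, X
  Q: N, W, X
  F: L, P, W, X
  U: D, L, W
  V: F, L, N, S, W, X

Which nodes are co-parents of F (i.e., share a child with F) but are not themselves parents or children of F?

{N, S}

Children of F: V.
  V: L, N, S, W, X
Excluding nodes already adjacent to F (L, P, V, W, X), the co-parent-only contribution is {N, S}.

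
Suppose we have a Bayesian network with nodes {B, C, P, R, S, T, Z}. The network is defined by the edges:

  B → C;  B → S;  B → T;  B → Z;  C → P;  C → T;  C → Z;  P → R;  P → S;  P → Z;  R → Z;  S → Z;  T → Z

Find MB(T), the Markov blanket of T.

{B, C, P, R, S, Z}

Parents of T: B, C.
Children of T: Z.
Co-parents of T (other parents of its children):
  Z: B, C, P, R, S
MB(T) = {B, C, P, R, S, Z}.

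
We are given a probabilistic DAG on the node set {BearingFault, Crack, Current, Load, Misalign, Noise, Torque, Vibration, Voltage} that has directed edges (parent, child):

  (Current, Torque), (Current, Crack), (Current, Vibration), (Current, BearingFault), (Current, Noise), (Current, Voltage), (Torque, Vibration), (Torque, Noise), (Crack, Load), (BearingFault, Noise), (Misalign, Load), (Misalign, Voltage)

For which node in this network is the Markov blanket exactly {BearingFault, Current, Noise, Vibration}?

The target node must have every member of {BearingFault, Current, Noise, Vibration} as a parent, child, or co-parent, and no others.
Parents of Torque: Current; children: Noise, Vibration; co-parents: BearingFault, Current.
These exactly cover the given set, so the node is Torque.

Torque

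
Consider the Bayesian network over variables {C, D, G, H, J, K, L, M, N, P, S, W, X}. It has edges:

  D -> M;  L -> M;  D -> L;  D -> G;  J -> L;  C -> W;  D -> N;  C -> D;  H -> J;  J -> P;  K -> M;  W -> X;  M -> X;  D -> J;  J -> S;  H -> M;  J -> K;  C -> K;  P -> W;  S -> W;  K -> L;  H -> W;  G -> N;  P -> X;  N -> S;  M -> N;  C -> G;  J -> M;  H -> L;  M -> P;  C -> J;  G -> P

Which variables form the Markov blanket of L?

{D, H, J, K, M}

A node's Markov blanket = Pa ∪ Ch ∪ (parents of Ch other than the node itself).
L has parents D, H, J, K.
Children of L: M.
Co-parents of L (other parents of its children):
  M also has parents D, H, J, K.
So the Markov blanket of L is {D, H, J, K, M}.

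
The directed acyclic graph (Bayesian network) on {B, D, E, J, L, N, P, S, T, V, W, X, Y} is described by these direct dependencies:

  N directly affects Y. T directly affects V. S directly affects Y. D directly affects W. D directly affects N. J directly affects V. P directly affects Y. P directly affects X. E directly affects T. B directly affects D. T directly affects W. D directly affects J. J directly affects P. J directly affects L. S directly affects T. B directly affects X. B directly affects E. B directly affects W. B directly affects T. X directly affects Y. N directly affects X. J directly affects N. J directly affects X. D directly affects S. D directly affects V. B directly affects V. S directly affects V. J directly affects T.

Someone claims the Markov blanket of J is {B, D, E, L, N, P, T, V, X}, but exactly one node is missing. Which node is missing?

S

Recall MB(v) = parents ∪ children ∪ spouses, where spouses are the other parents of v's children.
J's parents: D.
Children of J: L, N, P, T, V, X.
Co-parents of J (other parents of its children):
  L: no additional parents.
  parents(N) \ {J} = {D}.
  P has no other parent.
  T also has parents B, E, S.
  parents(V) \ {J} = {B, D, S, T}.
  X's other parents are B, N, P.
MB(J) = {B, D, E, L, N, P, S, T, V, X}.
Comparing with the claimed set, S is missing.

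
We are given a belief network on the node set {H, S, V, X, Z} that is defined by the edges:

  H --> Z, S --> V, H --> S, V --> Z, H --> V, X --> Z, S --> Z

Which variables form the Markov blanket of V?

{H, S, X, Z}

A node's Markov blanket = Pa ∪ Ch ∪ (parents of Ch other than the node itself).
Parents of V: H, S.
Ch(V) = {Z}.
Other parents of V's children:
  Z: H, S, X
MB(V) = {H, S, X, Z}.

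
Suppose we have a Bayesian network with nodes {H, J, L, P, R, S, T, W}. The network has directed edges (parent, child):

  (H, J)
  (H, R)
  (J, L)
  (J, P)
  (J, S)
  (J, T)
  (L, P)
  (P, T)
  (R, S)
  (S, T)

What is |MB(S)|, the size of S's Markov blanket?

4

A node's Markov blanket = Pa ∪ Ch ∪ (parents of Ch other than the node itself).
S has parents J, R.
S's children: T.
For each child, the remaining parents (spouses of S):
  T: J, P
MB(S) = {J, P, R, T}, which has 4 nodes.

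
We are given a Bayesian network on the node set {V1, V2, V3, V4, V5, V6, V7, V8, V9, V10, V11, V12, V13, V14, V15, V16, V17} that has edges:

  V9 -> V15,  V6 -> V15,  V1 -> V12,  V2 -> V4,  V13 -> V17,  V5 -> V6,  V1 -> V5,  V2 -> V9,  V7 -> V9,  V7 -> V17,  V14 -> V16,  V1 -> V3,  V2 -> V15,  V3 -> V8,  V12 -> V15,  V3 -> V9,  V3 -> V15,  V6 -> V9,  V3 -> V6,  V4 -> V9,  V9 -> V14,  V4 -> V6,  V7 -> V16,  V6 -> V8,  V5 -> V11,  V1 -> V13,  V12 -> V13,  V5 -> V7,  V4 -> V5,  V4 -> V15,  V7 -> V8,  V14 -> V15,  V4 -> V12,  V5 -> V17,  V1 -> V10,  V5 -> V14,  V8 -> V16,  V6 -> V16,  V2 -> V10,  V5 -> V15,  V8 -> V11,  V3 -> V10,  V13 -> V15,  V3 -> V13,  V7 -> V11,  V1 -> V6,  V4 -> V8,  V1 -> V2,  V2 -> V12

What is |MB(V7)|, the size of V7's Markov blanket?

Children of V7: V8, V9, V11, V16, V17.
V7 has parent V5.
Parents of each child, excluding V7:
  V8: V3, V4, V6
  V9: V2, V3, V4, V6
  V11: V5, V8
  V16: V6, V8, V14
  V17: V5, V13
MB(V7) = {V2, V3, V4, V5, V6, V8, V9, V11, V13, V14, V16, V17}, which has 12 nodes.

12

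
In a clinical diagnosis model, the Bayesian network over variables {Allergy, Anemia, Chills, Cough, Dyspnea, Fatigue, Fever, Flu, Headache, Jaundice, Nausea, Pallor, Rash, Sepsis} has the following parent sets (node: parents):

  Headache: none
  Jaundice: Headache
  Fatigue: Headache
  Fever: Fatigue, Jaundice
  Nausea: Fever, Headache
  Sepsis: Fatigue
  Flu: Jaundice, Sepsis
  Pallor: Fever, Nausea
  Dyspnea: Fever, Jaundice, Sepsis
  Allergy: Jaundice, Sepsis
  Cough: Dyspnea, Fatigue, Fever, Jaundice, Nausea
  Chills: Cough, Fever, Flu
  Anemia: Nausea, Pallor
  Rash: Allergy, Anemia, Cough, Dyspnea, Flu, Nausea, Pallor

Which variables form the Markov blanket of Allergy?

{Anemia, Cough, Dyspnea, Flu, Jaundice, Nausea, Pallor, Rash, Sepsis}

Pa(Allergy) = {Jaundice, Sepsis}.
Allergy has child Rash.
Co-parents of Allergy (other parents of its children):
  parents(Rash) \ {Allergy} = {Anemia, Cough, Dyspnea, Flu, Nausea, Pallor}.
Taking the union gives {Anemia, Cough, Dyspnea, Flu, Jaundice, Nausea, Pallor, Rash, Sepsis}.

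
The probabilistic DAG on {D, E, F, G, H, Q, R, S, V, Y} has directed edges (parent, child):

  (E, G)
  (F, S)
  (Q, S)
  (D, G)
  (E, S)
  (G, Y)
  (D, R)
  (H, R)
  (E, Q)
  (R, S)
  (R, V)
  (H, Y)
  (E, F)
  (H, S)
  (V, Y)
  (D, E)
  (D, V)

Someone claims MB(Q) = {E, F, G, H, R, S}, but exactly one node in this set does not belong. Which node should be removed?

G

By definition, MB(Q) is built from Q's parents, Q's children, and the co-parents of Q.
Pa(Q) = {E}.
Children of Q: S.
Co-parents of Q (other parents of its children):
  S also has parents E, F, H, R.
MB(Q) = {E, F, H, R, S}.
G is neither a parent, child, nor co-parent of Q, so it does not belong.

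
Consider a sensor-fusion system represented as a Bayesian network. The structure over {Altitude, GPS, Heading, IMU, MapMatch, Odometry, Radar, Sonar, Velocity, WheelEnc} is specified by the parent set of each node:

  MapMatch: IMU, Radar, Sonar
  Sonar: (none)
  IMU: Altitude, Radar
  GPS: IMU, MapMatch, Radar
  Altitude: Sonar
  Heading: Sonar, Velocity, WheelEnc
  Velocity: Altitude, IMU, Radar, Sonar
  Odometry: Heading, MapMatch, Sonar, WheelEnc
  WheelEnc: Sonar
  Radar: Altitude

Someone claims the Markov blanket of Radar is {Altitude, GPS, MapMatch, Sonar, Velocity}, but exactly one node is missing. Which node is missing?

IMU

The Markov blanket of a node is its parents, its children, and the other parents of its children.
Pa(Radar) = {Altitude}.
Radar's children: GPS, IMU, MapMatch, Velocity.
For each child, the remaining parents (spouses of Radar):
  IMU's other parent is Altitude.
  parents(MapMatch) \ {Radar} = {IMU, Sonar}.
  Velocity also has parents Altitude, IMU, Sonar.
  parents(GPS) \ {Radar} = {IMU, MapMatch}.
MB(Radar) = {Altitude, GPS, IMU, MapMatch, Sonar, Velocity}.
Comparing with the claimed set, IMU is missing.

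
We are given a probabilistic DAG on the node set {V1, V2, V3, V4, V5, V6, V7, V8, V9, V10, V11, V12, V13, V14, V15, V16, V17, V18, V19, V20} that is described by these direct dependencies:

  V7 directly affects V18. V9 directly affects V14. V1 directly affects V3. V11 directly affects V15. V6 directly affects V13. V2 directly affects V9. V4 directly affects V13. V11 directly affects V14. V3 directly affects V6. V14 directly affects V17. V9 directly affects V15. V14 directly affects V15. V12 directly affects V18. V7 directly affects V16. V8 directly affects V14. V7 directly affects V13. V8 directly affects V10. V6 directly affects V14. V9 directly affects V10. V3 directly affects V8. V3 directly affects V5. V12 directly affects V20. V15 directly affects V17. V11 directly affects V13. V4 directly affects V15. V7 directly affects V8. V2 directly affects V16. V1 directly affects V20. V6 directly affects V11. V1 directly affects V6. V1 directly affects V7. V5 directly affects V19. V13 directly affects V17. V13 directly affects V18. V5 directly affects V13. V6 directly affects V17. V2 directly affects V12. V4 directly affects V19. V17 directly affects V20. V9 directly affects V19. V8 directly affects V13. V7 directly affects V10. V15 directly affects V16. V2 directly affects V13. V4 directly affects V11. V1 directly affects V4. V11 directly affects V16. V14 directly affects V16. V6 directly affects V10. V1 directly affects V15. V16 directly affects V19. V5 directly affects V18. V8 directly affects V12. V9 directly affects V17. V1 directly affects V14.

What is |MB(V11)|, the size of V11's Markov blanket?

12

V11's children: V13, V14, V15, V16.
Parents of V11: V4, V6.
Other parents of V11's children:
  V13 also has parents V2, V4, V5, V6, V7, V8.
  parents(V14) \ {V11} = {V1, V6, V8, V9}.
  V15's other parents are V1, V4, V9, V14.
  V16 also has parents V2, V7, V14, V15.
MB(V11) = {V1, V2, V4, V5, V6, V7, V8, V9, V13, V14, V15, V16}, which has 12 nodes.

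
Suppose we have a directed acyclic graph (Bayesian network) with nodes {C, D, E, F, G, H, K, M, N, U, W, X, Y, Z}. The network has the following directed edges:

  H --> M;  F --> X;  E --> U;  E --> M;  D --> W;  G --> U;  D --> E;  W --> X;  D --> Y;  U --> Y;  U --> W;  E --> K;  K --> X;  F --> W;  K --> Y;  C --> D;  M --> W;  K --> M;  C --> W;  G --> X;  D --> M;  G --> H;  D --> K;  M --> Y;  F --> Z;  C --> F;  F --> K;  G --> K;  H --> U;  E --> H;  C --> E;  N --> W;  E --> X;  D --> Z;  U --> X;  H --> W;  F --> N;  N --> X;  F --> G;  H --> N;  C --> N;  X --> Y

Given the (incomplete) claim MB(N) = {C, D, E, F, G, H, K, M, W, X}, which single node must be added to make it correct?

Pa(N) = {C, F, H}.
N's children: W, X.
For each child, the remaining parents (spouses of N):
  W's other parents are C, D, F, H, M, U.
  X's other parents are E, F, G, K, U, W.
MB(N) = {C, D, E, F, G, H, K, M, U, W, X}.
Comparing with the claimed set, U is missing.

U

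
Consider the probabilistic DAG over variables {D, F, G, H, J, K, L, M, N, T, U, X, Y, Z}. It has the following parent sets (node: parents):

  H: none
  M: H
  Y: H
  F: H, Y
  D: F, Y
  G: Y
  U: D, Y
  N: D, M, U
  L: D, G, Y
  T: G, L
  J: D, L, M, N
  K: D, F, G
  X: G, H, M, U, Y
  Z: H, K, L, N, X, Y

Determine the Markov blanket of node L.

{D, G, H, J, K, M, N, T, X, Y, Z}

Children of L: J, T, Z.
L has parents D, G, Y.
For each child, the remaining parents (spouses of L):
  parents(T) \ {L} = {G}.
  J's other parents are D, M, N.
  Z also has parents H, K, N, X, Y.
Union: {D, G, Y} ∪ {J, T, Z} ∪ {D, G, H, K, M, N, X, Y} = {D, G, H, J, K, M, N, T, X, Y, Z}.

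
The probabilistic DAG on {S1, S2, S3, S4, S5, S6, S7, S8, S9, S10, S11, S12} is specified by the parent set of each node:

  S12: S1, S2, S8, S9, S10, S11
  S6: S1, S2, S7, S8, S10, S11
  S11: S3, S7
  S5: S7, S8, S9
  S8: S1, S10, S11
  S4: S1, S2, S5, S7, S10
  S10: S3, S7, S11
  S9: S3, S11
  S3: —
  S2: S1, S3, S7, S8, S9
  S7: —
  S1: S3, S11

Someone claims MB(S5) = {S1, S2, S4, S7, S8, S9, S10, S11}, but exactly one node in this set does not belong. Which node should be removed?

S11

S5's parents: S7, S8, S9.
Ch(S5) = {S4}.
For each child, the remaining parents (spouses of S5):
  S4: S1, S2, S7, S10
MB(S5) = {S1, S2, S4, S7, S8, S9, S10}.
S11 is neither a parent, child, nor co-parent of S5, so it does not belong.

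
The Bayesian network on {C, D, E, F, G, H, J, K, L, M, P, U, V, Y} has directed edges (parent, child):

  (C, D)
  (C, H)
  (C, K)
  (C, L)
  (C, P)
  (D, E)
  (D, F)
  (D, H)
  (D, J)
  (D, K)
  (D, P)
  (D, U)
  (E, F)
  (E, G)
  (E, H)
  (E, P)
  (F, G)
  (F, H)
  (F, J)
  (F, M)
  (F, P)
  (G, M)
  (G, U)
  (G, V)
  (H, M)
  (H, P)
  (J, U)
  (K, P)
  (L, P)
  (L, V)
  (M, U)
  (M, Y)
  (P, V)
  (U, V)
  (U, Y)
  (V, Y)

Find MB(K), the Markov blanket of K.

K has parents C, D.
Ch(K) = {P}.
For each child, the remaining parents (spouses of K):
  P also has parents C, D, E, F, H, L.
Union: {C, D} ∪ {P} ∪ {C, D, E, F, H, L} = {C, D, E, F, H, L, P}.

{C, D, E, F, H, L, P}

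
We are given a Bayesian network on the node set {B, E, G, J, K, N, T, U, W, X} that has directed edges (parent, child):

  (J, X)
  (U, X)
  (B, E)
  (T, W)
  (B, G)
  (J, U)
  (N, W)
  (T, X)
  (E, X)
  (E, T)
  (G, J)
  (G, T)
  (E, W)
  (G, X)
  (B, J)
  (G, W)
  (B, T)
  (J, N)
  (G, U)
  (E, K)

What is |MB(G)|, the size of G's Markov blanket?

8

Pa(G) = {B}.
Children of G: J, T, U, W, X.
Other parents of G's children:
  J's other parent is B.
  parents(T) \ {G} = {B, E}.
  U also has parent J.
  parents(W) \ {G} = {E, N, T}.
  parents(X) \ {G} = {E, J, T, U}.
MB(G) = {B, E, J, N, T, U, W, X}, which has 8 nodes.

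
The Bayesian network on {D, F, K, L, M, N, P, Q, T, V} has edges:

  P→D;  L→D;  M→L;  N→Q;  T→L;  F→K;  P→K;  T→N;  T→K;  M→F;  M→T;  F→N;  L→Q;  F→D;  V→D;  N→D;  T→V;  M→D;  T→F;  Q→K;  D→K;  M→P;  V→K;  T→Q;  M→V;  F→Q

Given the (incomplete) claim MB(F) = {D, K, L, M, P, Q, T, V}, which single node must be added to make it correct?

N

Children of F: D, K, N, Q.
F's parents: M, T.
Other parents of F's children:
  N's other parent is T.
  parents(D) \ {F} = {L, M, N, P, V}.
  Q also has parents L, N, T.
  K also has parents D, P, Q, T, V.
MB(F) = {D, K, L, M, N, P, Q, T, V}.
Comparing with the claimed set, N is missing.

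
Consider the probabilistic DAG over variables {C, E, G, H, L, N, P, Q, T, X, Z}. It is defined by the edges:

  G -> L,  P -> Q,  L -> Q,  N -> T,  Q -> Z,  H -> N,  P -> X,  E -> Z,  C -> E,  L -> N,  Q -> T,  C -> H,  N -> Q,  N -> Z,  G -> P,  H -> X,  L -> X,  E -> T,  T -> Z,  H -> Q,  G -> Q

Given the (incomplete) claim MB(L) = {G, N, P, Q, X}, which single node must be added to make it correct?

Ch(L) = {N, Q, X}.
Pa(L) = {G}.
Co-parents of L (other parents of its children):
  N also has parent H.
  Q's other parents are G, H, N, P.
  X also has parents H, P.
MB(L) = {G, H, N, P, Q, X}.
Comparing with the claimed set, H is missing.

H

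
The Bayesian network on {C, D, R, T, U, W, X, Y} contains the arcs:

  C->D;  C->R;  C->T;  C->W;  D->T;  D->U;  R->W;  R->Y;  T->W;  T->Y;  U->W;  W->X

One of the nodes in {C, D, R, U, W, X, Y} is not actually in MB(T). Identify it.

X

Pa(T) = {C, D}.
Children of T: W, Y.
Parents of each child, excluding T:
  W also has parents C, R, U.
  Y also has parent R.
MB(T) = {C, D, R, U, W, Y}.
X is neither a parent, child, nor co-parent of T, so it does not belong.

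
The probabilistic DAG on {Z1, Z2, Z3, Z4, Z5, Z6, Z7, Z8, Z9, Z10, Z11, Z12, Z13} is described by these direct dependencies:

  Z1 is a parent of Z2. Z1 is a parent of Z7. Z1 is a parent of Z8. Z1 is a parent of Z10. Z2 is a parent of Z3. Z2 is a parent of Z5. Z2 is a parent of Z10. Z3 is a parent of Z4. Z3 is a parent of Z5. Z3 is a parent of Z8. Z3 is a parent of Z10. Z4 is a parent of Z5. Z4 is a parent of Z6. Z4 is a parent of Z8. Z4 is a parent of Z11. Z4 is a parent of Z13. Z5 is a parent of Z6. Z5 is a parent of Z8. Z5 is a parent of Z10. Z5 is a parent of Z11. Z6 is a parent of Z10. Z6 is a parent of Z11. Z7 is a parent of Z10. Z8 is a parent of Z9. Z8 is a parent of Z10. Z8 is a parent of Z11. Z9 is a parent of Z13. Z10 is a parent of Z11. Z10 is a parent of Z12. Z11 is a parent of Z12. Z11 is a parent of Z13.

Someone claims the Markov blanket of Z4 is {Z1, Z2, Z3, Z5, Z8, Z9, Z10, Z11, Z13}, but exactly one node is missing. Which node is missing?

Z4 has children Z5, Z6, Z8, Z11, Z13.
Parents of Z4: Z3.
For each child, the remaining parents (spouses of Z4):
  parents(Z5) \ {Z4} = {Z2, Z3}.
  parents(Z6) \ {Z4} = {Z5}.
  Z8 also has parents Z1, Z3, Z5.
  parents(Z11) \ {Z4} = {Z5, Z6, Z8, Z10}.
  Z13 also has parents Z9, Z11.
MB(Z4) = {Z1, Z2, Z3, Z5, Z6, Z8, Z9, Z10, Z11, Z13}.
Comparing with the claimed set, Z6 is missing.

Z6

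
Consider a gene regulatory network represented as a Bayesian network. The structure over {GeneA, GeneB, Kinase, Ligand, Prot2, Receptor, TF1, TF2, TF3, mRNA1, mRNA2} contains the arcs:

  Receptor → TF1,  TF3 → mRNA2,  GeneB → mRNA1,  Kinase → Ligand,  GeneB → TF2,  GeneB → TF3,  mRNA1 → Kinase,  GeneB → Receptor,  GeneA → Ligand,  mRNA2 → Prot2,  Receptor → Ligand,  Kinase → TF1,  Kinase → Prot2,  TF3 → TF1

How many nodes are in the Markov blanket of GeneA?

3

By definition, MB(GeneA) is built from GeneA's parents, GeneA's children, and the co-parents of GeneA.
GeneA has no parents.
Children of GeneA: Ligand.
Parents of each child, excluding GeneA:
  Ligand: Kinase, Receptor
MB(GeneA) = {Kinase, Ligand, Receptor}, which has 3 nodes.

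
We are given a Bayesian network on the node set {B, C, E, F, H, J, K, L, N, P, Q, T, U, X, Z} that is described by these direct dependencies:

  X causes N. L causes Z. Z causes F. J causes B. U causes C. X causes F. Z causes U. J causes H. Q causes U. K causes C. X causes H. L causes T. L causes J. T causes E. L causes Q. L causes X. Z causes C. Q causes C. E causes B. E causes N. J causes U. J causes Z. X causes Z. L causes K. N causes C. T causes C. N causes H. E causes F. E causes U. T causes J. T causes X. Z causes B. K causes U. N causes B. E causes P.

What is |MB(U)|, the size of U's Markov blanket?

The Markov blanket of a node is its parents, its children, and the other parents of its children.
Parents of U: E, J, K, Q, Z.
U's children: C.
Other parents of U's children:
  parents(C) \ {U} = {K, N, Q, T, Z}.
MB(U) = {C, E, J, K, N, Q, T, Z}, which has 8 nodes.

8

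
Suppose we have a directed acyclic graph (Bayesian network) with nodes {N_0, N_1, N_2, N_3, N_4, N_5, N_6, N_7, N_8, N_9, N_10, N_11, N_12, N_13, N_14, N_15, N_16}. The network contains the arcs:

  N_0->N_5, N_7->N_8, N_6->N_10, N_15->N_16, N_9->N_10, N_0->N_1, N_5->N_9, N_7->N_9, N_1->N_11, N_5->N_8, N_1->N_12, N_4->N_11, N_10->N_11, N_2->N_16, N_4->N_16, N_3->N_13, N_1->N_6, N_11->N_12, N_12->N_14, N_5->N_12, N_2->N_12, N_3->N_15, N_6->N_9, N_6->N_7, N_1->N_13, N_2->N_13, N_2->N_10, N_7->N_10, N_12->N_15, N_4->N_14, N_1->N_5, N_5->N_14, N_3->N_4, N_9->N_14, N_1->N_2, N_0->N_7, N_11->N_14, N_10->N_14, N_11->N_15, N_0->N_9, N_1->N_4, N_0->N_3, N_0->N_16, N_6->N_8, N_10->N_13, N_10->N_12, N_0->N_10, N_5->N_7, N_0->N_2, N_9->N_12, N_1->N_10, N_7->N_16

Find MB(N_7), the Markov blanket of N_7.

{N_0, N_1, N_2, N_4, N_5, N_6, N_8, N_9, N_10, N_15, N_16}

By definition, MB(N_7) is built from N_7's parents, N_7's children, and the co-parents of N_7.
N_7's children: N_8, N_9, N_10, N_16.
N_7 has parents N_0, N_5, N_6.
For each child, the remaining parents (spouses of N_7):
  N_8: N_5, N_6
  N_9: N_0, N_5, N_6
  N_10: N_0, N_1, N_2, N_6, N_9
  N_16: N_0, N_2, N_4, N_15
Union: {N_0, N_5, N_6} ∪ {N_8, N_9, N_10, N_16} ∪ {N_0, N_1, N_2, N_4, N_5, N_6, N_9, N_15} = {N_0, N_1, N_2, N_4, N_5, N_6, N_8, N_9, N_10, N_15, N_16}.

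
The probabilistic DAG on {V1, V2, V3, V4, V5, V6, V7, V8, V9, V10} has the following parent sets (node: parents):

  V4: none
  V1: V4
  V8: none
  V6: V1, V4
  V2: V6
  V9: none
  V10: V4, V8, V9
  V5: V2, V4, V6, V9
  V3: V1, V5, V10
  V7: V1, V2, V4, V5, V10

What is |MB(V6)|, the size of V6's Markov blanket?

The Markov blanket of a node is its parents, its children, and the other parents of its children.
V6's parents: V1, V4.
Ch(V6) = {V2, V5}.
Parents of each child, excluding V6:
  V2: no additional parents.
  V5's other parents are V2, V4, V9.
MB(V6) = {V1, V2, V4, V5, V9}, which has 5 nodes.

5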